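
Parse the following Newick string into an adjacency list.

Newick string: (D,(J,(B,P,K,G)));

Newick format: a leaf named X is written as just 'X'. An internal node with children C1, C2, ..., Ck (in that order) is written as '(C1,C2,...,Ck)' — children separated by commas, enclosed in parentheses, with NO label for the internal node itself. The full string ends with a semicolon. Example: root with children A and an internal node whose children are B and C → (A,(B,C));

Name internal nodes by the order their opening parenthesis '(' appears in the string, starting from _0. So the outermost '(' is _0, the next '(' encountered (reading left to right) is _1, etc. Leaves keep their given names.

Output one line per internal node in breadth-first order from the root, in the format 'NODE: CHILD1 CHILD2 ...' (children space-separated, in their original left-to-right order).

Answer: _0: D _1
_1: J _2
_2: B P K G

Derivation:
Input: (D,(J,(B,P,K,G)));
Scanning left-to-right, naming '(' by encounter order:
  pos 0: '(' -> open internal node _0 (depth 1)
  pos 3: '(' -> open internal node _1 (depth 2)
  pos 6: '(' -> open internal node _2 (depth 3)
  pos 14: ')' -> close internal node _2 (now at depth 2)
  pos 15: ')' -> close internal node _1 (now at depth 1)
  pos 16: ')' -> close internal node _0 (now at depth 0)
Total internal nodes: 3
BFS adjacency from root:
  _0: D _1
  _1: J _2
  _2: B P K G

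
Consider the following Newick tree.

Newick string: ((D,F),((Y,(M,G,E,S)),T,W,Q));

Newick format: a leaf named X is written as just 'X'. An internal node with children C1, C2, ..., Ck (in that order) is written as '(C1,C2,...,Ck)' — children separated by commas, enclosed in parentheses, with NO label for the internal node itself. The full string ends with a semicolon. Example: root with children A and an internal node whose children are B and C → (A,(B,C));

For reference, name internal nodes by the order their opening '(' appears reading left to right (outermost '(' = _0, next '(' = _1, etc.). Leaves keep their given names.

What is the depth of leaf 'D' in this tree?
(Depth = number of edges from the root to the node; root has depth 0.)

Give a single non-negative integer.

Newick: ((D,F),((Y,(M,G,E,S)),T,W,Q));
Naming internals by '(' encounter order: outermost '(' = _0, next = _1, ...
Query node: D
Path from root: _0 -> _1 -> D
Depth of D: 2 (number of edges from root)

Answer: 2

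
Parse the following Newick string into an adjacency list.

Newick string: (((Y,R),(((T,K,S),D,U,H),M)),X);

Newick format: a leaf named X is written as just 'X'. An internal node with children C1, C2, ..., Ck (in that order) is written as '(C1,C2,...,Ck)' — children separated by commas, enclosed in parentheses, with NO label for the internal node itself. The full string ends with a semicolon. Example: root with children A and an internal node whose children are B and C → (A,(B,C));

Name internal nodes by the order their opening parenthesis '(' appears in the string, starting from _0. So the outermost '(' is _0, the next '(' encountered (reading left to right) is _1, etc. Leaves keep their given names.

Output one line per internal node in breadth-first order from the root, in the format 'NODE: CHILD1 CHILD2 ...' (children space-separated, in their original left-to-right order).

Answer: _0: _1 X
_1: _2 _3
_2: Y R
_3: _4 M
_4: _5 D U H
_5: T K S

Derivation:
Input: (((Y,R),(((T,K,S),D,U,H),M)),X);
Scanning left-to-right, naming '(' by encounter order:
  pos 0: '(' -> open internal node _0 (depth 1)
  pos 1: '(' -> open internal node _1 (depth 2)
  pos 2: '(' -> open internal node _2 (depth 3)
  pos 6: ')' -> close internal node _2 (now at depth 2)
  pos 8: '(' -> open internal node _3 (depth 3)
  pos 9: '(' -> open internal node _4 (depth 4)
  pos 10: '(' -> open internal node _5 (depth 5)
  pos 16: ')' -> close internal node _5 (now at depth 4)
  pos 23: ')' -> close internal node _4 (now at depth 3)
  pos 26: ')' -> close internal node _3 (now at depth 2)
  pos 27: ')' -> close internal node _1 (now at depth 1)
  pos 30: ')' -> close internal node _0 (now at depth 0)
Total internal nodes: 6
BFS adjacency from root:
  _0: _1 X
  _1: _2 _3
  _2: Y R
  _3: _4 M
  _4: _5 D U H
  _5: T K S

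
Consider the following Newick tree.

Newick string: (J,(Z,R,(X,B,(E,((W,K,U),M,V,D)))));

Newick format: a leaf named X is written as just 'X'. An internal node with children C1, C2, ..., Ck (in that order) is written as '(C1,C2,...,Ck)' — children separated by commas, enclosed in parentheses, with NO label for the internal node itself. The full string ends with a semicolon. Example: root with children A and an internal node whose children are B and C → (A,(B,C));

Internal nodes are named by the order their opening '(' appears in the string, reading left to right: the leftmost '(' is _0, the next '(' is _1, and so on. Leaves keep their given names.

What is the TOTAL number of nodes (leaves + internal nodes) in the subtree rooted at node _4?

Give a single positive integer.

Newick: (J,(Z,R,(X,B,(E,((W,K,U),M,V,D)))));
Locate _4: it is the '(' at position 16 (the 5th '(' reading left to right).
Query: subtree rooted at _4
_4: subtree_size = 1 + 7
  _5: subtree_size = 1 + 3
    W: subtree_size = 1 + 0
    K: subtree_size = 1 + 0
    U: subtree_size = 1 + 0
  M: subtree_size = 1 + 0
  V: subtree_size = 1 + 0
  D: subtree_size = 1 + 0
Total subtree size of _4: 8

Answer: 8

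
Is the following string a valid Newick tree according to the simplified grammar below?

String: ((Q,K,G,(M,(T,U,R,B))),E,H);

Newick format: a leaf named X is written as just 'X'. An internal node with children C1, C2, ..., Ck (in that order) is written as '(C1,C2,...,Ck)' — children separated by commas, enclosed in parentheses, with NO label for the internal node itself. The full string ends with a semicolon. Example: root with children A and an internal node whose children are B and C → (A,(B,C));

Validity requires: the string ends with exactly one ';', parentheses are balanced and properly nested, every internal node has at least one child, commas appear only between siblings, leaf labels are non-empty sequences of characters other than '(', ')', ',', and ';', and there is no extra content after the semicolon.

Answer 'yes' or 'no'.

Answer: yes

Derivation:
Input: ((Q,K,G,(M,(T,U,R,B))),E,H);
Paren balance: 4 '(' vs 4 ')' OK
Ends with single ';': True
Full parse: OK
Valid: True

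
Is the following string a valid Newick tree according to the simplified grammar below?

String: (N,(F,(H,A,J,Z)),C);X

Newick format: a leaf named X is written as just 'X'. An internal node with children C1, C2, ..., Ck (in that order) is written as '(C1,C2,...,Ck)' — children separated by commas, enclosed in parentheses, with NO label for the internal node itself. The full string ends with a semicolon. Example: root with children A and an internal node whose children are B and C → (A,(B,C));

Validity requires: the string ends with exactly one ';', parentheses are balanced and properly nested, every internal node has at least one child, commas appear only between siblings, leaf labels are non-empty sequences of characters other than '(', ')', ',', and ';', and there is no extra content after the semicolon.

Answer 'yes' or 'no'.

Input: (N,(F,(H,A,J,Z)),C);X
Paren balance: 3 '(' vs 3 ')' OK
Ends with single ';': False
Full parse: FAILS (must end with ;)
Valid: False

Answer: no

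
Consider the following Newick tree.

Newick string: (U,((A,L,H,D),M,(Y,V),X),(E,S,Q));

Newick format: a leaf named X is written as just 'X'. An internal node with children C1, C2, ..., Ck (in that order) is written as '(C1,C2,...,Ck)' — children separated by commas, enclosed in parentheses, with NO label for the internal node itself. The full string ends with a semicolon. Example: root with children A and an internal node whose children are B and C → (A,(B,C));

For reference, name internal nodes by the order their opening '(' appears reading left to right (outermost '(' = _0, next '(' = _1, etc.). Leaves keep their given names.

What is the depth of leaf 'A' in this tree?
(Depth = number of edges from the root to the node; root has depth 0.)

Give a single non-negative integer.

Newick: (U,((A,L,H,D),M,(Y,V),X),(E,S,Q));
Naming internals by '(' encounter order: outermost '(' = _0, next = _1, ...
Query node: A
Path from root: _0 -> _1 -> _2 -> A
Depth of A: 3 (number of edges from root)

Answer: 3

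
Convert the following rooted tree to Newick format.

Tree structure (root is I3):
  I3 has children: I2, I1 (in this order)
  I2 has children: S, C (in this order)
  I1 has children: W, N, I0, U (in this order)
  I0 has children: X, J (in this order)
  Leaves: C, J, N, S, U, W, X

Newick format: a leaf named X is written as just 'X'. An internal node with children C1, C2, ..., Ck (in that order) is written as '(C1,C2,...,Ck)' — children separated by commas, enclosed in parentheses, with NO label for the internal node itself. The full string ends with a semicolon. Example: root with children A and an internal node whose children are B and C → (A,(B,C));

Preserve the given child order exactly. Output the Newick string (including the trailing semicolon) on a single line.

Answer: ((S,C),(W,N,(X,J),U));

Derivation:
internal I3 with children ['I2', 'I1']
  internal I2 with children ['S', 'C']
    leaf 'S' → 'S'
    leaf 'C' → 'C'
  → '(S,C)'
  internal I1 with children ['W', 'N', 'I0', 'U']
    leaf 'W' → 'W'
    leaf 'N' → 'N'
    internal I0 with children ['X', 'J']
      leaf 'X' → 'X'
      leaf 'J' → 'J'
    → '(X,J)'
    leaf 'U' → 'U'
  → '(W,N,(X,J),U)'
→ '((S,C),(W,N,(X,J),U))'
Final: ((S,C),(W,N,(X,J),U));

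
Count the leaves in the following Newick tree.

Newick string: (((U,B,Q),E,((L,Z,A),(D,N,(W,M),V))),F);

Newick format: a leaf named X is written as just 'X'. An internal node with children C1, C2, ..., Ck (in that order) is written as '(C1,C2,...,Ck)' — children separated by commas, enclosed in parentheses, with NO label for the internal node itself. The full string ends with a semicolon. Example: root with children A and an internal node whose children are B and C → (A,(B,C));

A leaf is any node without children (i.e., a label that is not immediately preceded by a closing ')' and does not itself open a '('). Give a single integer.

Newick: (((U,B,Q),E,((L,Z,A),(D,N,(W,M),V))),F);
Scan left-to-right; a leaf is any maximal label run not followed by '(':
  pos 3: leaf 'U' → count = 1
  pos 5: leaf 'B' → count = 2
  pos 7: leaf 'Q' → count = 3
  pos 10: leaf 'E' → count = 4
  pos 14: leaf 'L' → count = 5
  pos 16: leaf 'Z' → count = 6
  pos 18: leaf 'A' → count = 7
  pos 22: leaf 'D' → count = 8
  pos 24: leaf 'N' → count = 9
  pos 27: leaf 'W' → count = 10
  pos 29: leaf 'M' → count = 11
  pos 32: leaf 'V' → count = 12
  pos 37: leaf 'F' → count = 13
Total leaves: 13

Answer: 13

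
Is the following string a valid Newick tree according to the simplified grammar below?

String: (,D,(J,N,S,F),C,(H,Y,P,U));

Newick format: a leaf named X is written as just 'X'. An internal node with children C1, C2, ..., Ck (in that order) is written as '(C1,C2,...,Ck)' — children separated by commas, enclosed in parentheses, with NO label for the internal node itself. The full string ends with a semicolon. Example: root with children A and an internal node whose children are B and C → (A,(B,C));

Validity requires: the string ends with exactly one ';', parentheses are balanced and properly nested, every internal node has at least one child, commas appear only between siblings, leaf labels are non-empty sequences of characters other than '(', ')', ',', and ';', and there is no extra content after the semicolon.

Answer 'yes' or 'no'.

Input: (,D,(J,N,S,F),C,(H,Y,P,U));
Paren balance: 3 '(' vs 3 ')' OK
Ends with single ';': True
Full parse: FAILS (empty leaf label at pos 1)
Valid: False

Answer: no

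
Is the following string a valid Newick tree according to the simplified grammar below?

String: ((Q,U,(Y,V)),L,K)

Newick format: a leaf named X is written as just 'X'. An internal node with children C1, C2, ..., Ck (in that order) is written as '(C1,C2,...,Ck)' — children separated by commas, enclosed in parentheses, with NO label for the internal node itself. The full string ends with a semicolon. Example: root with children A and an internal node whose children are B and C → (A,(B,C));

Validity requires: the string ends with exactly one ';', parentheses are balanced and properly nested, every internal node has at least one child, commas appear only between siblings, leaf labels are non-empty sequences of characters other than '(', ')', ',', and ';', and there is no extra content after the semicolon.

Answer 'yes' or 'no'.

Input: ((Q,U,(Y,V)),L,K)
Paren balance: 3 '(' vs 3 ')' OK
Ends with single ';': False
Full parse: FAILS (must end with ;)
Valid: False

Answer: no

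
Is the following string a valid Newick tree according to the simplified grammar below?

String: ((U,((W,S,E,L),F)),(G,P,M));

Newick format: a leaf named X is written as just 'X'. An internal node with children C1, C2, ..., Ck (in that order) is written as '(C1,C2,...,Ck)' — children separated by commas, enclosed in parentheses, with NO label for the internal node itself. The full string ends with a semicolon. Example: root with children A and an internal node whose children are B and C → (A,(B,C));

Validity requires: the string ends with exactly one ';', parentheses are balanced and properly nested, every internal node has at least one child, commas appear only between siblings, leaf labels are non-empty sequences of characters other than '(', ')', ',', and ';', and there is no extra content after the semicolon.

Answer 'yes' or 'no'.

Answer: yes

Derivation:
Input: ((U,((W,S,E,L),F)),(G,P,M));
Paren balance: 5 '(' vs 5 ')' OK
Ends with single ';': True
Full parse: OK
Valid: True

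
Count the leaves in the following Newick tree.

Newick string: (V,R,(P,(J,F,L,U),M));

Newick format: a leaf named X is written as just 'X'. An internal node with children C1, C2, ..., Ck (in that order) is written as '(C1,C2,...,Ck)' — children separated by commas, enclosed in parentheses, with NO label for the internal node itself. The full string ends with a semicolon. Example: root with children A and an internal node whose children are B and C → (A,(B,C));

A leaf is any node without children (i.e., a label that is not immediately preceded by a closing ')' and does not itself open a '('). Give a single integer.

Answer: 8

Derivation:
Newick: (V,R,(P,(J,F,L,U),M));
Scan left-to-right; a leaf is any maximal label run not followed by '(':
  pos 1: leaf 'V' → count = 1
  pos 3: leaf 'R' → count = 2
  pos 6: leaf 'P' → count = 3
  pos 9: leaf 'J' → count = 4
  pos 11: leaf 'F' → count = 5
  pos 13: leaf 'L' → count = 6
  pos 15: leaf 'U' → count = 7
  pos 18: leaf 'M' → count = 8
Total leaves: 8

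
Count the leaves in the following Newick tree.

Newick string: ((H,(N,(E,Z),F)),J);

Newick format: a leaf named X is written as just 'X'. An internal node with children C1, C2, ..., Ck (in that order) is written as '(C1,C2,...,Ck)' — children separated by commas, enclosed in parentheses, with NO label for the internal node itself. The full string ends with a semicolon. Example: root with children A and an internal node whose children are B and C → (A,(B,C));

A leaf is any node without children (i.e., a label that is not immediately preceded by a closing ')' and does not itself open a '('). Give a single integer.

Newick: ((H,(N,(E,Z),F)),J);
Scan left-to-right; a leaf is any maximal label run not followed by '(':
  pos 2: leaf 'H' → count = 1
  pos 5: leaf 'N' → count = 2
  pos 8: leaf 'E' → count = 3
  pos 10: leaf 'Z' → count = 4
  pos 13: leaf 'F' → count = 5
  pos 17: leaf 'J' → count = 6
Total leaves: 6

Answer: 6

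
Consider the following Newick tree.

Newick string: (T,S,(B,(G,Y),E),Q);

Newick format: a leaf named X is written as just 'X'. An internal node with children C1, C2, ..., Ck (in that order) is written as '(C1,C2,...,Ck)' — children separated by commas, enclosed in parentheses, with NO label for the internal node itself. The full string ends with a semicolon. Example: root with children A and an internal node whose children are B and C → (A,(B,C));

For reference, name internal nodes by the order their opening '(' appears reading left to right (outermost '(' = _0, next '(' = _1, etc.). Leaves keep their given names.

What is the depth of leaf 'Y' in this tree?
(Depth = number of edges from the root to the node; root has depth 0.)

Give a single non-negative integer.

Answer: 3

Derivation:
Newick: (T,S,(B,(G,Y),E),Q);
Naming internals by '(' encounter order: outermost '(' = _0, next = _1, ...
Query node: Y
Path from root: _0 -> _1 -> _2 -> Y
Depth of Y: 3 (number of edges from root)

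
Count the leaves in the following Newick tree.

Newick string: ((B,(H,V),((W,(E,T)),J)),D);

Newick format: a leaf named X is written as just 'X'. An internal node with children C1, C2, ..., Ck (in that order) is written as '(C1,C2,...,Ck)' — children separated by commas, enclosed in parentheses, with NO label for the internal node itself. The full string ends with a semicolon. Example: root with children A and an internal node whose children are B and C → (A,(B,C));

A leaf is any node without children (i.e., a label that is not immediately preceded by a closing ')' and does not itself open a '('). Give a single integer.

Newick: ((B,(H,V),((W,(E,T)),J)),D);
Scan left-to-right; a leaf is any maximal label run not followed by '(':
  pos 2: leaf 'B' → count = 1
  pos 5: leaf 'H' → count = 2
  pos 7: leaf 'V' → count = 3
  pos 12: leaf 'W' → count = 4
  pos 15: leaf 'E' → count = 5
  pos 17: leaf 'T' → count = 6
  pos 21: leaf 'J' → count = 7
  pos 25: leaf 'D' → count = 8
Total leaves: 8

Answer: 8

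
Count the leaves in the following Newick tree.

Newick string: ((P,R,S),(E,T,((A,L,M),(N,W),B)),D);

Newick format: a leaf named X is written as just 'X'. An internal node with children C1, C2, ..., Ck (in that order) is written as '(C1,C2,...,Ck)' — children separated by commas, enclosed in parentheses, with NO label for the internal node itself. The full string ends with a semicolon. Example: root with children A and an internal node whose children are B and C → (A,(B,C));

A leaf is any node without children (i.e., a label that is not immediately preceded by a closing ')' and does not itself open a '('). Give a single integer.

Answer: 12

Derivation:
Newick: ((P,R,S),(E,T,((A,L,M),(N,W),B)),D);
Scan left-to-right; a leaf is any maximal label run not followed by '(':
  pos 2: leaf 'P' → count = 1
  pos 4: leaf 'R' → count = 2
  pos 6: leaf 'S' → count = 3
  pos 10: leaf 'E' → count = 4
  pos 12: leaf 'T' → count = 5
  pos 16: leaf 'A' → count = 6
  pos 18: leaf 'L' → count = 7
  pos 20: leaf 'M' → count = 8
  pos 24: leaf 'N' → count = 9
  pos 26: leaf 'W' → count = 10
  pos 29: leaf 'B' → count = 11
  pos 33: leaf 'D' → count = 12
Total leaves: 12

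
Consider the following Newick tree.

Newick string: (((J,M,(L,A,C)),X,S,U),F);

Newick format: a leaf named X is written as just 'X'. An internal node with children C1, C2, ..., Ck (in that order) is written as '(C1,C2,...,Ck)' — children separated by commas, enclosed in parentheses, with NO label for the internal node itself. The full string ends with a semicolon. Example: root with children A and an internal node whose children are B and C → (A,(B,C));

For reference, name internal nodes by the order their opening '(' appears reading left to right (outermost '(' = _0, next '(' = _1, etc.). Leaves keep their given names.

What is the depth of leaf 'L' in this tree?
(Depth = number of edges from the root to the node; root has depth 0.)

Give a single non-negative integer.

Answer: 4

Derivation:
Newick: (((J,M,(L,A,C)),X,S,U),F);
Naming internals by '(' encounter order: outermost '(' = _0, next = _1, ...
Query node: L
Path from root: _0 -> _1 -> _2 -> _3 -> L
Depth of L: 4 (number of edges from root)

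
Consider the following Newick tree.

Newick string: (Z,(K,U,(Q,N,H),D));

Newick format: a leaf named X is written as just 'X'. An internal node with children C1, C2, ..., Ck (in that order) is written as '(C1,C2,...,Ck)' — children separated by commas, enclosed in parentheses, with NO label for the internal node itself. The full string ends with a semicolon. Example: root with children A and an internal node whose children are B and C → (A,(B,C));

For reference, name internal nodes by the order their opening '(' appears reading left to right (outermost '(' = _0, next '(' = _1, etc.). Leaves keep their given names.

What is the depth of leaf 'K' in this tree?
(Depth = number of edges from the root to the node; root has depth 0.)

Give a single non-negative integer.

Newick: (Z,(K,U,(Q,N,H),D));
Naming internals by '(' encounter order: outermost '(' = _0, next = _1, ...
Query node: K
Path from root: _0 -> _1 -> K
Depth of K: 2 (number of edges from root)

Answer: 2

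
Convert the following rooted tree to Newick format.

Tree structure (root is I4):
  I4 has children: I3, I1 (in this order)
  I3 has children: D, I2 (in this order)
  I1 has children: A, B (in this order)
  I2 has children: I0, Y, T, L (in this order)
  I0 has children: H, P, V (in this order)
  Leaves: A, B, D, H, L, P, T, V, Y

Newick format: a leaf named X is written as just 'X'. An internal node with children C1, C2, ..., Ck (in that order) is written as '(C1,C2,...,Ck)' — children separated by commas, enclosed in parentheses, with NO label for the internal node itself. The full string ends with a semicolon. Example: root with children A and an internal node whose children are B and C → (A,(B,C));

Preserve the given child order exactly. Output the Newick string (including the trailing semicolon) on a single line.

internal I4 with children ['I3', 'I1']
  internal I3 with children ['D', 'I2']
    leaf 'D' → 'D'
    internal I2 with children ['I0', 'Y', 'T', 'L']
      internal I0 with children ['H', 'P', 'V']
        leaf 'H' → 'H'
        leaf 'P' → 'P'
        leaf 'V' → 'V'
      → '(H,P,V)'
      leaf 'Y' → 'Y'
      leaf 'T' → 'T'
      leaf 'L' → 'L'
    → '((H,P,V),Y,T,L)'
  → '(D,((H,P,V),Y,T,L))'
  internal I1 with children ['A', 'B']
    leaf 'A' → 'A'
    leaf 'B' → 'B'
  → '(A,B)'
→ '((D,((H,P,V),Y,T,L)),(A,B))'
Final: ((D,((H,P,V),Y,T,L)),(A,B));

Answer: ((D,((H,P,V),Y,T,L)),(A,B));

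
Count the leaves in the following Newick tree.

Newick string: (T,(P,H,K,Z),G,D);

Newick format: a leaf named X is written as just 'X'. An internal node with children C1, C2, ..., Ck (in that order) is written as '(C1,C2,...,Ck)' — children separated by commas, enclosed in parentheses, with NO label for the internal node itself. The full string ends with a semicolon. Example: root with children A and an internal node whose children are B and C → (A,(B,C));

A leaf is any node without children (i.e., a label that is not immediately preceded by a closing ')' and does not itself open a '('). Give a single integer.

Newick: (T,(P,H,K,Z),G,D);
Scan left-to-right; a leaf is any maximal label run not followed by '(':
  pos 1: leaf 'T' → count = 1
  pos 4: leaf 'P' → count = 2
  pos 6: leaf 'H' → count = 3
  pos 8: leaf 'K' → count = 4
  pos 10: leaf 'Z' → count = 5
  pos 13: leaf 'G' → count = 6
  pos 15: leaf 'D' → count = 7
Total leaves: 7

Answer: 7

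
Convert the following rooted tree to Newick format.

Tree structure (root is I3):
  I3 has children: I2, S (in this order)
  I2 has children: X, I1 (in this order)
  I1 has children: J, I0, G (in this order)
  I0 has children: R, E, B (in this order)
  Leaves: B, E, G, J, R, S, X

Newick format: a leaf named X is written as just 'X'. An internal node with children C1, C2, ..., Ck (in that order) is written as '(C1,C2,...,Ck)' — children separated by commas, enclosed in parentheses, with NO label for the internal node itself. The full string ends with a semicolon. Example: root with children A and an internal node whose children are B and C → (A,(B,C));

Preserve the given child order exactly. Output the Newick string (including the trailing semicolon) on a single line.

internal I3 with children ['I2', 'S']
  internal I2 with children ['X', 'I1']
    leaf 'X' → 'X'
    internal I1 with children ['J', 'I0', 'G']
      leaf 'J' → 'J'
      internal I0 with children ['R', 'E', 'B']
        leaf 'R' → 'R'
        leaf 'E' → 'E'
        leaf 'B' → 'B'
      → '(R,E,B)'
      leaf 'G' → 'G'
    → '(J,(R,E,B),G)'
  → '(X,(J,(R,E,B),G))'
  leaf 'S' → 'S'
→ '((X,(J,(R,E,B),G)),S)'
Final: ((X,(J,(R,E,B),G)),S);

Answer: ((X,(J,(R,E,B),G)),S);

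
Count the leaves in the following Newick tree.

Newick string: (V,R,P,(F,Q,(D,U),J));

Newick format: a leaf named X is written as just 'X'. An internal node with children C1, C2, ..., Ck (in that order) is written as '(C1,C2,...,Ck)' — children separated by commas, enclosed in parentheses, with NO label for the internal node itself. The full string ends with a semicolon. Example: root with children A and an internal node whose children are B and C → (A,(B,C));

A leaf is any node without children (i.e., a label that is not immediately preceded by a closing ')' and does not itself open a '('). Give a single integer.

Answer: 8

Derivation:
Newick: (V,R,P,(F,Q,(D,U),J));
Scan left-to-right; a leaf is any maximal label run not followed by '(':
  pos 1: leaf 'V' → count = 1
  pos 3: leaf 'R' → count = 2
  pos 5: leaf 'P' → count = 3
  pos 8: leaf 'F' → count = 4
  pos 10: leaf 'Q' → count = 5
  pos 13: leaf 'D' → count = 6
  pos 15: leaf 'U' → count = 7
  pos 18: leaf 'J' → count = 8
Total leaves: 8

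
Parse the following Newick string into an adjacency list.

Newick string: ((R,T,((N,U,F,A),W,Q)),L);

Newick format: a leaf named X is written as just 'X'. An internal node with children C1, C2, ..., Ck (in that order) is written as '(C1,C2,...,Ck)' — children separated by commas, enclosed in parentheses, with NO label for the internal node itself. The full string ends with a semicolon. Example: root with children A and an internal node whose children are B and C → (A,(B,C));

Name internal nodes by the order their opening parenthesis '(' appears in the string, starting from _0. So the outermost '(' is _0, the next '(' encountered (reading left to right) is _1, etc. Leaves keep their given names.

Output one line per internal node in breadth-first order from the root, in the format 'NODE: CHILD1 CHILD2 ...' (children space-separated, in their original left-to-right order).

Answer: _0: _1 L
_1: R T _2
_2: _3 W Q
_3: N U F A

Derivation:
Input: ((R,T,((N,U,F,A),W,Q)),L);
Scanning left-to-right, naming '(' by encounter order:
  pos 0: '(' -> open internal node _0 (depth 1)
  pos 1: '(' -> open internal node _1 (depth 2)
  pos 6: '(' -> open internal node _2 (depth 3)
  pos 7: '(' -> open internal node _3 (depth 4)
  pos 15: ')' -> close internal node _3 (now at depth 3)
  pos 20: ')' -> close internal node _2 (now at depth 2)
  pos 21: ')' -> close internal node _1 (now at depth 1)
  pos 24: ')' -> close internal node _0 (now at depth 0)
Total internal nodes: 4
BFS adjacency from root:
  _0: _1 L
  _1: R T _2
  _2: _3 W Q
  _3: N U F A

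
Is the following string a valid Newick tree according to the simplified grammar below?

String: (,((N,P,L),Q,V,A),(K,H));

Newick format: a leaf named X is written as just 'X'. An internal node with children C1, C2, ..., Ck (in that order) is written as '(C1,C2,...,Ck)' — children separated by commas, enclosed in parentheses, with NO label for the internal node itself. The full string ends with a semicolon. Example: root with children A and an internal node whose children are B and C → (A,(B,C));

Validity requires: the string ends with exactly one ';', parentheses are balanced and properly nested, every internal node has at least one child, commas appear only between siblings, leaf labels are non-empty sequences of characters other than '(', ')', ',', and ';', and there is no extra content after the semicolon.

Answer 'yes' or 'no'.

Answer: no

Derivation:
Input: (,((N,P,L),Q,V,A),(K,H));
Paren balance: 4 '(' vs 4 ')' OK
Ends with single ';': True
Full parse: FAILS (empty leaf label at pos 1)
Valid: False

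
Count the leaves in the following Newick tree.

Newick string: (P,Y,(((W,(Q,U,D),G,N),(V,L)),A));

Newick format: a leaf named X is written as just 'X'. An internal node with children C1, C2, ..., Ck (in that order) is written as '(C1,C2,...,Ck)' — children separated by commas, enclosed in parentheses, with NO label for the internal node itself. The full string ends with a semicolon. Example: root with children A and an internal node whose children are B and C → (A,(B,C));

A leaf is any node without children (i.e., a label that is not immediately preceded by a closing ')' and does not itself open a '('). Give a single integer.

Answer: 11

Derivation:
Newick: (P,Y,(((W,(Q,U,D),G,N),(V,L)),A));
Scan left-to-right; a leaf is any maximal label run not followed by '(':
  pos 1: leaf 'P' → count = 1
  pos 3: leaf 'Y' → count = 2
  pos 8: leaf 'W' → count = 3
  pos 11: leaf 'Q' → count = 4
  pos 13: leaf 'U' → count = 5
  pos 15: leaf 'D' → count = 6
  pos 18: leaf 'G' → count = 7
  pos 20: leaf 'N' → count = 8
  pos 24: leaf 'V' → count = 9
  pos 26: leaf 'L' → count = 10
  pos 30: leaf 'A' → count = 11
Total leaves: 11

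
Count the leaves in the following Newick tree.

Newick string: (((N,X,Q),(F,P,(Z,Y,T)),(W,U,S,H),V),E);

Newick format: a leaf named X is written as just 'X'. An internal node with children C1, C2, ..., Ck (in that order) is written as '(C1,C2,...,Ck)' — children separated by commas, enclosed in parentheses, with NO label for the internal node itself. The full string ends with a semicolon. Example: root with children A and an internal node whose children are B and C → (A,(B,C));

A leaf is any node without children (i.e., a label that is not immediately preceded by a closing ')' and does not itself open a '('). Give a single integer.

Newick: (((N,X,Q),(F,P,(Z,Y,T)),(W,U,S,H),V),E);
Scan left-to-right; a leaf is any maximal label run not followed by '(':
  pos 3: leaf 'N' → count = 1
  pos 5: leaf 'X' → count = 2
  pos 7: leaf 'Q' → count = 3
  pos 11: leaf 'F' → count = 4
  pos 13: leaf 'P' → count = 5
  pos 16: leaf 'Z' → count = 6
  pos 18: leaf 'Y' → count = 7
  pos 20: leaf 'T' → count = 8
  pos 25: leaf 'W' → count = 9
  pos 27: leaf 'U' → count = 10
  pos 29: leaf 'S' → count = 11
  pos 31: leaf 'H' → count = 12
  pos 34: leaf 'V' → count = 13
  pos 37: leaf 'E' → count = 14
Total leaves: 14

Answer: 14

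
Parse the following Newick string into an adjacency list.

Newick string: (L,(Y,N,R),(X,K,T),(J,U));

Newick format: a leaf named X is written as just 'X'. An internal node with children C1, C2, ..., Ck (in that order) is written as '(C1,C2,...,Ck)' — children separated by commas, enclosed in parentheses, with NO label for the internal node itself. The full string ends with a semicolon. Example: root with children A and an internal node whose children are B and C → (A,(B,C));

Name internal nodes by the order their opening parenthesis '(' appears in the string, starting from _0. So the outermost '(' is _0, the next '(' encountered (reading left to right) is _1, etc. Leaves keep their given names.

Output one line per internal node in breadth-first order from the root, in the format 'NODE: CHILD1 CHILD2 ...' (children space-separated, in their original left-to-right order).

Input: (L,(Y,N,R),(X,K,T),(J,U));
Scanning left-to-right, naming '(' by encounter order:
  pos 0: '(' -> open internal node _0 (depth 1)
  pos 3: '(' -> open internal node _1 (depth 2)
  pos 9: ')' -> close internal node _1 (now at depth 1)
  pos 11: '(' -> open internal node _2 (depth 2)
  pos 17: ')' -> close internal node _2 (now at depth 1)
  pos 19: '(' -> open internal node _3 (depth 2)
  pos 23: ')' -> close internal node _3 (now at depth 1)
  pos 24: ')' -> close internal node _0 (now at depth 0)
Total internal nodes: 4
BFS adjacency from root:
  _0: L _1 _2 _3
  _1: Y N R
  _2: X K T
  _3: J U

Answer: _0: L _1 _2 _3
_1: Y N R
_2: X K T
_3: J U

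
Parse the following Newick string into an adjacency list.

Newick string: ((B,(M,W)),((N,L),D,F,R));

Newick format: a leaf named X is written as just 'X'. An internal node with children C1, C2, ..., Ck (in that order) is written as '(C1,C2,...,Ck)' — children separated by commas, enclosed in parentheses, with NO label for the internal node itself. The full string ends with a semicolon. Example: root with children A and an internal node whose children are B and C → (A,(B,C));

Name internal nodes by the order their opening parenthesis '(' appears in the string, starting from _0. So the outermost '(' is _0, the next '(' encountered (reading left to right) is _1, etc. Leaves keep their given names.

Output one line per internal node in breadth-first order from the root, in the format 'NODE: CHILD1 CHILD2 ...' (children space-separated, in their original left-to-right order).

Input: ((B,(M,W)),((N,L),D,F,R));
Scanning left-to-right, naming '(' by encounter order:
  pos 0: '(' -> open internal node _0 (depth 1)
  pos 1: '(' -> open internal node _1 (depth 2)
  pos 4: '(' -> open internal node _2 (depth 3)
  pos 8: ')' -> close internal node _2 (now at depth 2)
  pos 9: ')' -> close internal node _1 (now at depth 1)
  pos 11: '(' -> open internal node _3 (depth 2)
  pos 12: '(' -> open internal node _4 (depth 3)
  pos 16: ')' -> close internal node _4 (now at depth 2)
  pos 23: ')' -> close internal node _3 (now at depth 1)
  pos 24: ')' -> close internal node _0 (now at depth 0)
Total internal nodes: 5
BFS adjacency from root:
  _0: _1 _3
  _1: B _2
  _3: _4 D F R
  _2: M W
  _4: N L

Answer: _0: _1 _3
_1: B _2
_3: _4 D F R
_2: M W
_4: N L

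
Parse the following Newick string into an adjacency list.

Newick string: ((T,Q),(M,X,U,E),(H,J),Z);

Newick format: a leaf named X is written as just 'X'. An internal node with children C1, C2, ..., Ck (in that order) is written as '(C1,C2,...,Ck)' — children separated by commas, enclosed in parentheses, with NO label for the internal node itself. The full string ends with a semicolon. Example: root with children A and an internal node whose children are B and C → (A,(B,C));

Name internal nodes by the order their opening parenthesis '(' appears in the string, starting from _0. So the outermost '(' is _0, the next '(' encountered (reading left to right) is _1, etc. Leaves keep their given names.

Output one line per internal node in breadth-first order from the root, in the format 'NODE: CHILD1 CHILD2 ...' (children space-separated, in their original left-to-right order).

Answer: _0: _1 _2 _3 Z
_1: T Q
_2: M X U E
_3: H J

Derivation:
Input: ((T,Q),(M,X,U,E),(H,J),Z);
Scanning left-to-right, naming '(' by encounter order:
  pos 0: '(' -> open internal node _0 (depth 1)
  pos 1: '(' -> open internal node _1 (depth 2)
  pos 5: ')' -> close internal node _1 (now at depth 1)
  pos 7: '(' -> open internal node _2 (depth 2)
  pos 15: ')' -> close internal node _2 (now at depth 1)
  pos 17: '(' -> open internal node _3 (depth 2)
  pos 21: ')' -> close internal node _3 (now at depth 1)
  pos 24: ')' -> close internal node _0 (now at depth 0)
Total internal nodes: 4
BFS adjacency from root:
  _0: _1 _2 _3 Z
  _1: T Q
  _2: M X U E
  _3: H J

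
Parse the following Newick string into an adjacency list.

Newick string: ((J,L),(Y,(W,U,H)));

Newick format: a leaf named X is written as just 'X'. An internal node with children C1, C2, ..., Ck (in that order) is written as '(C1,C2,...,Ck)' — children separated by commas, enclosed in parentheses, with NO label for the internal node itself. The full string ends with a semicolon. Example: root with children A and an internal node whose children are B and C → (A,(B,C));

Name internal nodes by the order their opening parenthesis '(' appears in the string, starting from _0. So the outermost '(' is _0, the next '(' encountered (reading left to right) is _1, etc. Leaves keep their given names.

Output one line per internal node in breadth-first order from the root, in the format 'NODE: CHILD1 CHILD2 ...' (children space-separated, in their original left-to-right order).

Answer: _0: _1 _2
_1: J L
_2: Y _3
_3: W U H

Derivation:
Input: ((J,L),(Y,(W,U,H)));
Scanning left-to-right, naming '(' by encounter order:
  pos 0: '(' -> open internal node _0 (depth 1)
  pos 1: '(' -> open internal node _1 (depth 2)
  pos 5: ')' -> close internal node _1 (now at depth 1)
  pos 7: '(' -> open internal node _2 (depth 2)
  pos 10: '(' -> open internal node _3 (depth 3)
  pos 16: ')' -> close internal node _3 (now at depth 2)
  pos 17: ')' -> close internal node _2 (now at depth 1)
  pos 18: ')' -> close internal node _0 (now at depth 0)
Total internal nodes: 4
BFS adjacency from root:
  _0: _1 _2
  _1: J L
  _2: Y _3
  _3: W U H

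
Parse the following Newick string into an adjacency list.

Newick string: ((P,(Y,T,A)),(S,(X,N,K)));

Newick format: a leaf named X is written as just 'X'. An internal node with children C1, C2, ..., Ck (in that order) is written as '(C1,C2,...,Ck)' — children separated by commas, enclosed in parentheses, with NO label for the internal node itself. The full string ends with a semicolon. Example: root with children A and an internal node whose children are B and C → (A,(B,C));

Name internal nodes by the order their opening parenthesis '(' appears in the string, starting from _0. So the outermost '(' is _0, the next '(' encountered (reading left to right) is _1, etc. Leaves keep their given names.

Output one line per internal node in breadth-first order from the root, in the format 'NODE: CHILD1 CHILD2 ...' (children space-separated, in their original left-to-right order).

Answer: _0: _1 _3
_1: P _2
_3: S _4
_2: Y T A
_4: X N K

Derivation:
Input: ((P,(Y,T,A)),(S,(X,N,K)));
Scanning left-to-right, naming '(' by encounter order:
  pos 0: '(' -> open internal node _0 (depth 1)
  pos 1: '(' -> open internal node _1 (depth 2)
  pos 4: '(' -> open internal node _2 (depth 3)
  pos 10: ')' -> close internal node _2 (now at depth 2)
  pos 11: ')' -> close internal node _1 (now at depth 1)
  pos 13: '(' -> open internal node _3 (depth 2)
  pos 16: '(' -> open internal node _4 (depth 3)
  pos 22: ')' -> close internal node _4 (now at depth 2)
  pos 23: ')' -> close internal node _3 (now at depth 1)
  pos 24: ')' -> close internal node _0 (now at depth 0)
Total internal nodes: 5
BFS adjacency from root:
  _0: _1 _3
  _1: P _2
  _3: S _4
  _2: Y T A
  _4: X N K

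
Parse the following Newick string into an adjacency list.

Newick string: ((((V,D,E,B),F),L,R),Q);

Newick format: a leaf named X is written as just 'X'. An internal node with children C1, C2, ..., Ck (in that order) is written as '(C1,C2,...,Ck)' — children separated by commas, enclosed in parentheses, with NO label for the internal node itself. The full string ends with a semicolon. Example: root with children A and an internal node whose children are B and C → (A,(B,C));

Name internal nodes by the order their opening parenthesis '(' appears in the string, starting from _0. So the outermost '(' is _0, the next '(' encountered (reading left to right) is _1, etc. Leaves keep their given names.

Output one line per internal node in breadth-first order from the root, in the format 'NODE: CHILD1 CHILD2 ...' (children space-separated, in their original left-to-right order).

Answer: _0: _1 Q
_1: _2 L R
_2: _3 F
_3: V D E B

Derivation:
Input: ((((V,D,E,B),F),L,R),Q);
Scanning left-to-right, naming '(' by encounter order:
  pos 0: '(' -> open internal node _0 (depth 1)
  pos 1: '(' -> open internal node _1 (depth 2)
  pos 2: '(' -> open internal node _2 (depth 3)
  pos 3: '(' -> open internal node _3 (depth 4)
  pos 11: ')' -> close internal node _3 (now at depth 3)
  pos 14: ')' -> close internal node _2 (now at depth 2)
  pos 19: ')' -> close internal node _1 (now at depth 1)
  pos 22: ')' -> close internal node _0 (now at depth 0)
Total internal nodes: 4
BFS adjacency from root:
  _0: _1 Q
  _1: _2 L R
  _2: _3 F
  _3: V D E B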